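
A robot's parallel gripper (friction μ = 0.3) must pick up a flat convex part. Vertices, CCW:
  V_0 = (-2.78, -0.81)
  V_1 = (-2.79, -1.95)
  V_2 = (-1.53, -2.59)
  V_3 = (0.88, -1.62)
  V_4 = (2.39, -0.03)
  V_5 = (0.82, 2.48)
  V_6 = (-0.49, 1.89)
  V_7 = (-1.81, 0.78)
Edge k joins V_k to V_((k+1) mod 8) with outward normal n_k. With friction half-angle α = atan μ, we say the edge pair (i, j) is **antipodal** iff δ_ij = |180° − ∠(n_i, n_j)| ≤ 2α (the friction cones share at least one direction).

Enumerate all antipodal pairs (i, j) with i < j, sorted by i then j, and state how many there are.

α = atan 0.3 = 16.70°;  2α = 33.40°
n_0 = (-1.0000, +0.0088)
n_1 = (-0.4529, -0.8916)
n_2 = (+0.3734, -0.9277)
n_3 = (+0.7251, -0.6886)
n_4 = (+0.8478, +0.5303)
n_5 = (-0.4107, +0.9118)
n_6 = (-0.6436, +0.7654)
n_7 = (-0.8537, +0.5208)
  (0,1): δ = 116.43°  ·
  (0,2): δ = 67.57°  ·
  (0,3): δ = 43.02°  ·
  (0,4): δ = 32.53°  ✓
  (0,5): δ = 114.75°  ·
  (0,6): δ = 130.56°  ·
  (0,7): δ = 149.12°  ·
  (1,2): δ = 131.15°  ·
  (1,3): δ = 106.59°  ·
  (1,4): δ = 31.05°  ✓
  (1,5): δ = 51.17°  ·
  (1,6): δ = 66.99°  ·
  (1,7): δ = 85.54°  ·
  (2,3): δ = 155.45°  ·
  (2,4): δ = 79.90°  ·
  (2,5): δ = 2.32°  ✓
  (2,6): δ = 18.14°  ✓
  (2,7): δ = 36.69°  ·
  (3,4): δ = 104.45°  ·
  (3,5): δ = 22.23°  ✓
  (3,6): δ = 6.42°  ✓
  (3,7): δ = 12.14°  ✓
  (4,5): δ = 97.78°  ·
  (4,6): δ = 81.97°  ·
  (4,7): δ = 63.41°  ·
  (5,6): δ = 164.19°  ·
  (5,7): δ = 145.63°  ·
  (6,7): δ = 161.45°  ·
antipodal pairs: 7

count = 7; pairs: (0,4), (1,4), (2,5), (2,6), (3,5), (3,6), (3,7)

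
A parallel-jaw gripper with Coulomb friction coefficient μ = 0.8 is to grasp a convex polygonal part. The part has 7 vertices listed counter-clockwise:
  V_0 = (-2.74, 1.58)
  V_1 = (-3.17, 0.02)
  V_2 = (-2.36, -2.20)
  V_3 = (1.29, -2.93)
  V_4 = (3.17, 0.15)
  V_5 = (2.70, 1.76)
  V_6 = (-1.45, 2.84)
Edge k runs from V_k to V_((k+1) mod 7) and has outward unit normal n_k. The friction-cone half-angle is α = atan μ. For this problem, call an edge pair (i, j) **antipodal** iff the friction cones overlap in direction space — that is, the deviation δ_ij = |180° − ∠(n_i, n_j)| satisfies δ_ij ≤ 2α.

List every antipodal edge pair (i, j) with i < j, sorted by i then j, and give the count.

count = 11; pairs: (0,3), (0,4), (1,3), (1,4), (1,5), (2,4), (2,5), (2,6), (3,5), (3,6), (4,6)

α = atan 0.8 = 38.66°;  2α = 77.32°
n_0 = (-0.9640, +0.2657)
n_1 = (-0.9394, -0.3428)
n_2 = (-0.1961, -0.9806)
n_3 = (+0.8536, -0.5210)
n_4 = (+0.9599, +0.2802)
n_5 = (+0.2519, +0.9678)
n_6 = (-0.6987, +0.7154)
  (0,1): δ = 144.54°  ·
  (0,2): δ = 85.90°  ·
  (0,3): δ = 15.99°  ✓
  (0,4): δ = 31.68°  ✓
  (0,5): δ = 90.82°  ·
  (0,6): δ = 149.74°  ·
  (1,2): δ = 121.36°  ·
  (1,3): δ = 51.44°  ✓
  (1,4): δ = 3.77°  ✓
  (1,5): δ = 55.37°  ✓
  (1,6): δ = 114.28°  ·
  (2,3): δ = 110.09°  ·
  (2,4): δ = 62.42°  ✓
  (2,5): δ = 3.28°  ✓
  (2,6): δ = 55.64°  ✓
  (3,4): δ = 132.33°  ·
  (3,5): δ = 73.19°  ✓
  (3,6): δ = 14.27°  ✓
  (4,5): δ = 120.86°  ·
  (4,6): δ = 61.95°  ✓
  (5,6): δ = 121.09°  ·
antipodal pairs: 11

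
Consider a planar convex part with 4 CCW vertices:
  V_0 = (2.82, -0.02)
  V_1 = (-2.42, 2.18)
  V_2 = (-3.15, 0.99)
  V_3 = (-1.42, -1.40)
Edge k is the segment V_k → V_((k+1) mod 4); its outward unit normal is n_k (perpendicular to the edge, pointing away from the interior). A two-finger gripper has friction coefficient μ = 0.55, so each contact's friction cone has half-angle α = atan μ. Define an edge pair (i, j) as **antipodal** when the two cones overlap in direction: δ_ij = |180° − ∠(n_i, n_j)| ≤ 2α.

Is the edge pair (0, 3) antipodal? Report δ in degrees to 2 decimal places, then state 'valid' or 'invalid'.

α = atan 0.55 = 28.81°;  2α = 57.62°
edge 0: e_0 = (-5.24, +2.20);  n_0 = (+0.3871, +0.9220)
edge 3: e_3 = (+4.24, +1.38);  n_3 = (+0.3095, -0.9509)
∠(n_0, n_3) = 139.20°
δ = |180° − 139.20°| = 40.80°
40.80° ≤ 2α = 57.62°  →  valid

δ = 40.80°, valid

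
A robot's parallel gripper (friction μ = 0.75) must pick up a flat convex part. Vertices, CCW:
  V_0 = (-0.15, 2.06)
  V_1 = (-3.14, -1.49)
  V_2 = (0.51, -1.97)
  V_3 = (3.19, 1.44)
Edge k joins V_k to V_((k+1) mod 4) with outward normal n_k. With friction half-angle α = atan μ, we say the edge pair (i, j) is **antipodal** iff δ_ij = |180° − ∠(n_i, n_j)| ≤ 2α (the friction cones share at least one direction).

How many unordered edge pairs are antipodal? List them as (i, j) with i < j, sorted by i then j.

count = 4; pairs: (0,1), (0,2), (1,3), (2,3)

α = atan 0.75 = 36.87°;  2α = 73.74°
n_0 = (-0.7649, +0.6442)
n_1 = (-0.1304, -0.9915)
n_2 = (+0.7862, -0.6179)
n_3 = (+0.1825, +0.9832)
  (0,1): δ = 57.39°  ✓
  (0,2): δ = 1.94°  ✓
  (0,3): δ = 119.59°  ·
  (1,2): δ = 120.67°  ·
  (1,3): δ = 3.02°  ✓
  (2,3): δ = 62.35°  ✓
antipodal pairs: 4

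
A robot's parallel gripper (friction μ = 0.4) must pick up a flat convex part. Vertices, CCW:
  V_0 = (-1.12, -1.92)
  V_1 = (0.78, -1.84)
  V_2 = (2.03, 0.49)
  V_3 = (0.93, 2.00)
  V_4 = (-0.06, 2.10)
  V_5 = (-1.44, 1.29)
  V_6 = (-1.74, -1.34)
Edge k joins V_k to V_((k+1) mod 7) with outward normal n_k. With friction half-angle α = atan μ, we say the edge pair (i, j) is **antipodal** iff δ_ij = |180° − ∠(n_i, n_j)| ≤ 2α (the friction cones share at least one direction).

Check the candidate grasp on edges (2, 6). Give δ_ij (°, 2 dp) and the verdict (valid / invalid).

δ = 10.84°, valid

α = atan 0.4 = 21.80°;  2α = 43.60°
edge 2: e_2 = (-1.10, +1.51);  n_2 = (+0.8083, +0.5888)
edge 6: e_6 = (+0.62, -0.58);  n_6 = (-0.6832, -0.7303)
∠(n_2, n_6) = 169.16°
δ = |180° − 169.16°| = 10.84°
10.84° ≤ 2α = 43.60°  →  valid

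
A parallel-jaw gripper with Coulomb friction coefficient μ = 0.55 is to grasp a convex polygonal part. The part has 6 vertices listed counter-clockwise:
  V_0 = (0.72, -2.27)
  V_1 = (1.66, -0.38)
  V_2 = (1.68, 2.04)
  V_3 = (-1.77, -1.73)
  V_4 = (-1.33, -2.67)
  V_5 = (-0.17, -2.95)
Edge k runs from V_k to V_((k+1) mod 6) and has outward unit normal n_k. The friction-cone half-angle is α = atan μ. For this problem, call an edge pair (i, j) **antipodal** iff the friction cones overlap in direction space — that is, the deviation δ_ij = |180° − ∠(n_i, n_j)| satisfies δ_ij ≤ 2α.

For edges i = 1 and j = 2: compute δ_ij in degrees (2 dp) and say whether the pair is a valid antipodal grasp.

δ = 41.99°, valid

α = atan 0.55 = 28.81°;  2α = 57.62°
edge 1: e_1 = (+0.02, +2.42);  n_1 = (+1.0000, -0.0083)
edge 2: e_2 = (-3.45, -3.77);  n_2 = (-0.7377, +0.6751)
∠(n_1, n_2) = 138.01°
δ = |180° − 138.01°| = 41.99°
41.99° ≤ 2α = 57.62°  →  valid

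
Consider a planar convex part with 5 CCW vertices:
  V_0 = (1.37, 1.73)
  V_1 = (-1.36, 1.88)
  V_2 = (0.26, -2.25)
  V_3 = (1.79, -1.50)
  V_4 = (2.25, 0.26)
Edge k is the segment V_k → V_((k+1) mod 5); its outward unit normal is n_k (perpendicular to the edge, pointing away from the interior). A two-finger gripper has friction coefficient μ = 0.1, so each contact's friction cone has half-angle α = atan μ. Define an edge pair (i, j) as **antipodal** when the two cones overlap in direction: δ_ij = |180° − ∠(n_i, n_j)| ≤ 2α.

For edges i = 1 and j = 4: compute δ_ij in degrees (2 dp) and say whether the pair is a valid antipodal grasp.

α = atan 0.1 = 5.71°;  2α = 11.42°
edge 1: e_1 = (+1.62, -4.13);  n_1 = (-0.9309, -0.3652)
edge 4: e_4 = (-0.88, +1.47);  n_4 = (+0.8580, +0.5136)
∠(n_1, n_4) = 170.51°
δ = |180° − 170.51°| = 9.49°
9.49° ≤ 2α = 11.42°  →  valid

δ = 9.49°, valid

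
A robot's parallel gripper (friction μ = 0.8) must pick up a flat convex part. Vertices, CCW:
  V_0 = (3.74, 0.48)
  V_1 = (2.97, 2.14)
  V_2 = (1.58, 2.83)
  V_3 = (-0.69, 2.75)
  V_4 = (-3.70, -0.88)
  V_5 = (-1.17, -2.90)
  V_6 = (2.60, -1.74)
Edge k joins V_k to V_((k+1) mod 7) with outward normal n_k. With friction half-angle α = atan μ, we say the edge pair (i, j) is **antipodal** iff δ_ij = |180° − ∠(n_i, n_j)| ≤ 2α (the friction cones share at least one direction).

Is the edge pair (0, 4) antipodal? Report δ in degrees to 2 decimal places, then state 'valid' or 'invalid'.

α = atan 0.8 = 38.66°;  2α = 77.32°
edge 0: e_0 = (-0.77, +1.66);  n_0 = (+0.9072, +0.4208)
edge 4: e_4 = (+2.53, -2.02);  n_4 = (-0.6239, -0.7815)
∠(n_0, n_4) = 153.49°
δ = |180° − 153.49°| = 26.51°
26.51° ≤ 2α = 77.32°  →  valid

δ = 26.51°, valid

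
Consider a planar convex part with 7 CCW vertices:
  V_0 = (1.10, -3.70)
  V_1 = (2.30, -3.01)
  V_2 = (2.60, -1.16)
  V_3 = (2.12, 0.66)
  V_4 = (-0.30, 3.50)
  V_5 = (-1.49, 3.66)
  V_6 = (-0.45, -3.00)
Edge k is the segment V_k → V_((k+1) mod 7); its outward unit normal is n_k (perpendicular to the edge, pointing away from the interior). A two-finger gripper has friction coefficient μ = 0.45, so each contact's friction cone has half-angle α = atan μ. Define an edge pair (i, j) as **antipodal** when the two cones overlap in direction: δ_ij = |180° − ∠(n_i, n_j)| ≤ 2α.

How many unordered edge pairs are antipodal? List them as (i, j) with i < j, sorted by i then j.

count = 6; pairs: (0,4), (1,5), (2,5), (3,5), (3,6), (4,6)

α = atan 0.45 = 24.23°;  2α = 48.46°
n_0 = (+0.4985, -0.8669)
n_1 = (+0.9871, -0.1601)
n_2 = (+0.9669, +0.2550)
n_3 = (+0.7611, +0.6486)
n_4 = (+0.1333, +0.9911)
n_5 = (-0.9880, -0.1543)
n_6 = (-0.4116, -0.9114)
  (0,1): δ = 129.11°  ·
  (0,2): δ = 105.12°  ·
  (0,3): δ = 79.46°  ·
  (0,4): δ = 37.56°  ✓
  (0,5): δ = 68.98°  ·
  (0,6): δ = 125.80°  ·
  (1,2): δ = 156.01°  ·
  (1,3): δ = 130.35°  ·
  (1,4): δ = 88.45°  ·
  (1,5): δ = 18.09°  ✓
  (1,6): δ = 74.91°  ·
  (2,3): δ = 154.34°  ·
  (2,4): δ = 112.43°  ·
  (2,5): δ = 5.90°  ✓
  (2,6): δ = 50.92°  ·
  (3,4): δ = 138.09°  ·
  (3,5): δ = 31.56°  ✓
  (3,6): δ = 25.26°  ✓
  (4,5): δ = 73.47°  ·
  (4,6): δ = 16.65°  ✓
  (5,6): δ = 123.18°  ·
antipodal pairs: 6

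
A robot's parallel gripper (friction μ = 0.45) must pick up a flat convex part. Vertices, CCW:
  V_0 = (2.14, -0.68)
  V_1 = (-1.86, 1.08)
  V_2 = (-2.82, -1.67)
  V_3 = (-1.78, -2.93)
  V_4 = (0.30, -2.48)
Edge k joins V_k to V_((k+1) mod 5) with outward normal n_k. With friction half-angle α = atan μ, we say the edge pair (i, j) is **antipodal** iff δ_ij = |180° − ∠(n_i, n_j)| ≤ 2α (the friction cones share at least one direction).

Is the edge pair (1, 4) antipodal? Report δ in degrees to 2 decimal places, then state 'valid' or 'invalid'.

α = atan 0.45 = 24.23°;  2α = 48.46°
edge 1: e_1 = (-0.96, -2.75);  n_1 = (-0.9441, +0.3296)
edge 4: e_4 = (+1.84, +1.80);  n_4 = (+0.6993, -0.7148)
∠(n_1, n_4) = 153.61°
δ = |180° − 153.61°| = 26.39°
26.39° ≤ 2α = 48.46°  →  valid

δ = 26.39°, valid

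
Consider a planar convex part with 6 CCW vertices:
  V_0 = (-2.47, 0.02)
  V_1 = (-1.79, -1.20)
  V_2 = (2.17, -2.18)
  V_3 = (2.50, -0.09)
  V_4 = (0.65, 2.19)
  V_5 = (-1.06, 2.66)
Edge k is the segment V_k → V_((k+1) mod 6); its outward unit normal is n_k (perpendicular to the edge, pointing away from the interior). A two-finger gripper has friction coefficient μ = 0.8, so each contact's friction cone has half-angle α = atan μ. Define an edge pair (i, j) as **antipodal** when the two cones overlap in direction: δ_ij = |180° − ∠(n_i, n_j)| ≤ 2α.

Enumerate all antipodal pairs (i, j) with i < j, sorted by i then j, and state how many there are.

α = atan 0.8 = 38.66°;  2α = 77.32°
n_0 = (-0.8735, -0.4869)
n_1 = (-0.2402, -0.9707)
n_2 = (+0.9878, -0.1560)
n_3 = (+0.7765, +0.6301)
n_4 = (+0.2650, +0.9642)
n_5 = (-0.8821, +0.4711)
  (0,1): δ = 133.03°  ·
  (0,2): δ = 38.11°  ✓
  (0,3): δ = 9.92°  ✓
  (0,4): δ = 45.50°  ✓
  (0,5): δ = 122.76°  ·
  (1,2): δ = 85.07°  ·
  (1,3): δ = 37.04°  ✓
  (1,4): δ = 1.47°  ✓
  (1,5): δ = 75.79°  ✓
  (2,3): δ = 131.97°  ·
  (2,4): δ = 96.40°  ·
  (2,5): δ = 19.13°  ✓
  (3,4): δ = 144.42°  ·
  (3,5): δ = 67.16°  ✓
  (4,5): δ = 102.74°  ·
antipodal pairs: 8

count = 8; pairs: (0,2), (0,3), (0,4), (1,3), (1,4), (1,5), (2,5), (3,5)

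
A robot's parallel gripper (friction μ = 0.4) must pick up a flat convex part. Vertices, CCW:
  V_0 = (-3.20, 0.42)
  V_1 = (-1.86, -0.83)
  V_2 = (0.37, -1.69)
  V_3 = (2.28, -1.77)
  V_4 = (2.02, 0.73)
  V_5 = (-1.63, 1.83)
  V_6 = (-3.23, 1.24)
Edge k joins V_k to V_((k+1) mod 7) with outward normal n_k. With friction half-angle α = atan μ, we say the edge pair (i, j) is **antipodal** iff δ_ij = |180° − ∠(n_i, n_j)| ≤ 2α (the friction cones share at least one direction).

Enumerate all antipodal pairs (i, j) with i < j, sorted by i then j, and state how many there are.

count = 7; pairs: (0,3), (0,4), (1,4), (1,5), (2,4), (2,5), (3,6)

α = atan 0.4 = 21.80°;  2α = 43.60°
n_0 = (-0.6821, -0.7312)
n_1 = (-0.3598, -0.9330)
n_2 = (-0.0418, -0.9991)
n_3 = (+0.9946, +0.1034)
n_4 = (+0.2886, +0.9575)
n_5 = (-0.3460, +0.9382)
n_6 = (-0.9993, -0.0366)
  (0,1): δ = 158.08°  ·
  (0,2): δ = 139.39°  ·
  (0,3): δ = 41.05°  ✓
  (0,4): δ = 26.24°  ✓
  (0,5): δ = 63.25°  ·
  (0,6): δ = 135.11°  ·
  (1,2): δ = 161.31°  ·
  (1,3): δ = 62.97°  ·
  (1,4): δ = 4.32°  ✓
  (1,5): δ = 41.33°  ✓
  (1,6): δ = 113.18°  ·
  (2,3): δ = 81.66°  ·
  (2,4): δ = 14.37°  ✓
  (2,5): δ = 22.64°  ✓
  (2,6): δ = 94.49°  ·
  (3,4): δ = 112.71°  ·
  (3,5): δ = 75.70°  ·
  (3,6): δ = 3.84°  ✓
  (4,5): δ = 142.99°  ·
  (4,6): δ = 71.13°  ·
  (5,6): δ = 108.15°  ·
antipodal pairs: 7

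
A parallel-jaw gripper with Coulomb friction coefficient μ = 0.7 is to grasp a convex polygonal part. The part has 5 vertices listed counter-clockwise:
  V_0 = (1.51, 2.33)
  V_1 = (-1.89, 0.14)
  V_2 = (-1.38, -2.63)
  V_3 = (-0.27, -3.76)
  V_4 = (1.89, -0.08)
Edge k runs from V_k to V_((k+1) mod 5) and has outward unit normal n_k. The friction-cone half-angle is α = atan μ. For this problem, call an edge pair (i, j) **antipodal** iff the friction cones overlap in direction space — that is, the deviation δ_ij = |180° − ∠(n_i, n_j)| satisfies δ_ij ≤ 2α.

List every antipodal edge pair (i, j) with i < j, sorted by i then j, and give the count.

α = atan 0.7 = 34.99°;  2α = 69.98°
n_0 = (-0.5415, +0.8407)
n_1 = (-0.9835, -0.1811)
n_2 = (-0.7134, -0.7008)
n_3 = (+0.8624, -0.5062)
n_4 = (+0.9878, +0.1558)
  (0,1): δ = 112.35°  ·
  (0,2): δ = 78.30°  ·
  (0,3): δ = 26.80°  ✓
  (0,4): δ = 66.17°  ✓
  (1,2): δ = 145.94°  ·
  (1,3): δ = 40.84°  ✓
  (1,4): δ = 1.47°  ✓
  (2,3): δ = 74.90°  ·
  (2,4): δ = 35.53°  ✓
  (3,4): δ = 140.63°  ·
antipodal pairs: 5

count = 5; pairs: (0,3), (0,4), (1,3), (1,4), (2,4)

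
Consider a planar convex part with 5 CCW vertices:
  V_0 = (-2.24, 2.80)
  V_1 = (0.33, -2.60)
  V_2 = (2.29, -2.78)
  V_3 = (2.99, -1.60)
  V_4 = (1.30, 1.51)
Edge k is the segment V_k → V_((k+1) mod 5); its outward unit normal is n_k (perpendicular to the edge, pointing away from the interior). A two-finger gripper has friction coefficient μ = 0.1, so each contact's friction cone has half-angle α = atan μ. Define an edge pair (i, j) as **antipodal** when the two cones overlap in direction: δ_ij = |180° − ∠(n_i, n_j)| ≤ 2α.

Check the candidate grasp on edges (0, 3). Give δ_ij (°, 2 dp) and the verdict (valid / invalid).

δ = 3.07°, valid

α = atan 0.1 = 5.71°;  2α = 11.42°
edge 0: e_0 = (+2.57, -5.40);  n_0 = (-0.9030, -0.4297)
edge 3: e_3 = (-1.69, +3.11);  n_3 = (+0.8787, +0.4775)
∠(n_0, n_3) = 176.93°
δ = |180° − 176.93°| = 3.07°
3.07° ≤ 2α = 11.42°  →  valid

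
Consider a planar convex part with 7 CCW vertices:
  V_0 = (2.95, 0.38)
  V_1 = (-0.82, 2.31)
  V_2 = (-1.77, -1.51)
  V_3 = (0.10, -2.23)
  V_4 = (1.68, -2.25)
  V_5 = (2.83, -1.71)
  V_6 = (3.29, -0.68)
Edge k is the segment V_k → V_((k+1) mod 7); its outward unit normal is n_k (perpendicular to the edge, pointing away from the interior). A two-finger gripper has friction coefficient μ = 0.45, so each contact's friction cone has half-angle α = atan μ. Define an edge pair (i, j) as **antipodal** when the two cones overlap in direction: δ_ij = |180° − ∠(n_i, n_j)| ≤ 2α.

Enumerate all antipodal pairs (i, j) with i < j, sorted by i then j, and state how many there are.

α = atan 0.45 = 24.23°;  2α = 48.46°
n_0 = (+0.4557, +0.8901)
n_1 = (-0.9704, +0.2413)
n_2 = (-0.3593, -0.9332)
n_3 = (-0.0127, -0.9999)
n_4 = (+0.4250, -0.9052)
n_5 = (+0.9131, -0.4078)
n_6 = (+0.9522, +0.3054)
  (0,1): δ = 76.86°  ·
  (0,2): δ = 6.05°  ✓
  (0,3): δ = 26.38°  ✓
  (0,4): δ = 52.26°  ·
  (0,5): δ = 93.04°  ·
  (0,6): δ = 134.89°  ·
  (1,2): δ = 97.09°  ·
  (1,3): δ = 76.76°  ·
  (1,4): δ = 50.88°  ·
  (1,5): δ = 10.10°  ✓
  (1,6): δ = 31.75°  ✓
  (2,3): δ = 159.67°  ·
  (2,4): δ = 133.79°  ·
  (2,5): δ = 93.01°  ·
  (2,6): δ = 51.16°  ·
  (3,4): δ = 154.12°  ·
  (3,5): δ = 113.34°  ·
  (3,6): δ = 71.49°  ·
  (4,5): δ = 139.22°  ·
  (4,6): δ = 97.37°  ·
  (5,6): δ = 138.15°  ·
antipodal pairs: 4

count = 4; pairs: (0,2), (0,3), (1,5), (1,6)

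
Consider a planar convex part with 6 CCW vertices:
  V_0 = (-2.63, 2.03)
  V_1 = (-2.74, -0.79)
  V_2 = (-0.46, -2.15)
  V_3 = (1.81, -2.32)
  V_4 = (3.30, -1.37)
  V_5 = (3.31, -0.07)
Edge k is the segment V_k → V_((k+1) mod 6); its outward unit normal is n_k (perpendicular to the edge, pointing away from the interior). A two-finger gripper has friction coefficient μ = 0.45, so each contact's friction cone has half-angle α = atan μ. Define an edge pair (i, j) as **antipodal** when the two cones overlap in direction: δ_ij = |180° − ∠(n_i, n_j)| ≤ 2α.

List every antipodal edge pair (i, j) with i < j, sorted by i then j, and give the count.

count = 3; pairs: (0,4), (1,5), (2,5)

α = atan 0.45 = 24.23°;  2α = 48.46°
n_0 = (-0.9992, +0.0390)
n_1 = (-0.5123, -0.8588)
n_2 = (-0.0747, -0.9972)
n_3 = (+0.5376, -0.8432)
n_4 = (+1.0000, -0.0077)
n_5 = (+0.3333, +0.9428)
  (0,1): δ = 118.58°  ·
  (0,2): δ = 92.05°  ·
  (0,3): δ = 55.25°  ·
  (0,4): δ = 1.79°  ✓
  (0,5): δ = 72.76°  ·
  (1,2): δ = 153.47°  ·
  (1,3): δ = 116.66°  ·
  (1,4): δ = 59.63°  ·
  (1,5): δ = 11.35°  ✓
  (2,3): δ = 143.20°  ·
  (2,4): δ = 86.16°  ·
  (2,5): δ = 15.19°  ✓
  (3,4): δ = 122.96°  ·
  (3,5): δ = 51.99°  ·
  (4,5): δ = 109.03°  ·
antipodal pairs: 3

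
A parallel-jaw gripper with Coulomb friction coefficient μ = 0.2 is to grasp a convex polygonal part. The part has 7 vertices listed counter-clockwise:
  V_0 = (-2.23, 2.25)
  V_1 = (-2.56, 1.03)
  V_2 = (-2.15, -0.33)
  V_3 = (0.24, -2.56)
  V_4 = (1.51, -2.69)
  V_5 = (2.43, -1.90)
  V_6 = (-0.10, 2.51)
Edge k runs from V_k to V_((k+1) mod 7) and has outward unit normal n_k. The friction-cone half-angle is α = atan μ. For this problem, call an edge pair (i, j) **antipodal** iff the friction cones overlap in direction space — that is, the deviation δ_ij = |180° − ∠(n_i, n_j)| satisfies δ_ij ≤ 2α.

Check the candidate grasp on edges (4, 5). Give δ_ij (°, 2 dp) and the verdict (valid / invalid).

α = atan 0.2 = 11.31°;  2α = 22.62°
edge 4: e_4 = (+0.92, +0.79);  n_4 = (+0.6515, -0.7587)
edge 5: e_5 = (-2.53, +4.41);  n_5 = (+0.8674, +0.4976)
∠(n_4, n_5) = 79.19°
δ = |180° − 79.19°| = 100.81°
100.81° > 2α = 22.62°  →  invalid

δ = 100.81°, invalid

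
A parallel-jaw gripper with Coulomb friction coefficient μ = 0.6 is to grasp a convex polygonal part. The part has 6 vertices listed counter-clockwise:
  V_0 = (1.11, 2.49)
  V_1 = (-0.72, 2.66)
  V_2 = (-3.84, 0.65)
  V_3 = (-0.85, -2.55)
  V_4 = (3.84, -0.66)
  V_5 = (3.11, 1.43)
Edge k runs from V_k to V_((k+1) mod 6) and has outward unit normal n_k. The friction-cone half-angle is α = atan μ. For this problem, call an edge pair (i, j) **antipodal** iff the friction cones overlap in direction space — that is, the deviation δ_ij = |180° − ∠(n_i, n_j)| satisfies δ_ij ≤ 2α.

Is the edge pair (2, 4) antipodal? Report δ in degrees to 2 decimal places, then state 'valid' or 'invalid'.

α = atan 0.6 = 30.96°;  2α = 61.93°
edge 2: e_2 = (+2.99, -3.20);  n_2 = (-0.7307, -0.6827)
edge 4: e_4 = (-0.73, +2.09);  n_4 = (+0.9441, +0.3297)
∠(n_2, n_4) = 156.20°
δ = |180° − 156.20°| = 23.80°
23.80° ≤ 2α = 61.93°  →  valid

δ = 23.80°, valid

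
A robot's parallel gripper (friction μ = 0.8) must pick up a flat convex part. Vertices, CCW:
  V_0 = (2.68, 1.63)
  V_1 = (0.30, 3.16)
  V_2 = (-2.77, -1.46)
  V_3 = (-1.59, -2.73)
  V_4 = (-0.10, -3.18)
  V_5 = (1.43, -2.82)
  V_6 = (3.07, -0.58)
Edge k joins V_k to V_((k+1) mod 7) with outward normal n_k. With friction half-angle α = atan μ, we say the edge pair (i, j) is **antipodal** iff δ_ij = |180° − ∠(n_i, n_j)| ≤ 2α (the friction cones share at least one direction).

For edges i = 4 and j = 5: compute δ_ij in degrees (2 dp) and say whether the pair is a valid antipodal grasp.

δ = 139.45°, invalid

α = atan 0.8 = 38.66°;  2α = 77.32°
edge 4: e_4 = (+1.53, +0.36);  n_4 = (+0.2290, -0.9734)
edge 5: e_5 = (+1.64, +2.24);  n_5 = (+0.8069, -0.5907)
∠(n_4, n_5) = 40.55°
δ = |180° − 40.55°| = 139.45°
139.45° > 2α = 77.32°  →  invalid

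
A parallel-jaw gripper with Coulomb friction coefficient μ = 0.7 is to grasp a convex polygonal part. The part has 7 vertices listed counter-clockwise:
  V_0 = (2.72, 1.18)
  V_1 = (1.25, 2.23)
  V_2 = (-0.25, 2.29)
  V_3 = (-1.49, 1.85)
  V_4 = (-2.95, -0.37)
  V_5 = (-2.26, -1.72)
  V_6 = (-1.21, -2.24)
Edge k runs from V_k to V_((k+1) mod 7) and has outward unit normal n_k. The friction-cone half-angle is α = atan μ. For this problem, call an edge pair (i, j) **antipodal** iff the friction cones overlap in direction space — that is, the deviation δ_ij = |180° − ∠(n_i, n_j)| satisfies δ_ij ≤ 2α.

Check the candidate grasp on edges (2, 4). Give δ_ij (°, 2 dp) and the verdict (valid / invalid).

δ = 82.46°, invalid

α = atan 0.7 = 34.99°;  2α = 69.98°
edge 2: e_2 = (-1.24, -0.44);  n_2 = (-0.3344, +0.9424)
edge 4: e_4 = (+0.69, -1.35);  n_4 = (-0.8904, -0.4551)
∠(n_2, n_4) = 97.54°
δ = |180° − 97.54°| = 82.46°
82.46° > 2α = 69.98°  →  invalid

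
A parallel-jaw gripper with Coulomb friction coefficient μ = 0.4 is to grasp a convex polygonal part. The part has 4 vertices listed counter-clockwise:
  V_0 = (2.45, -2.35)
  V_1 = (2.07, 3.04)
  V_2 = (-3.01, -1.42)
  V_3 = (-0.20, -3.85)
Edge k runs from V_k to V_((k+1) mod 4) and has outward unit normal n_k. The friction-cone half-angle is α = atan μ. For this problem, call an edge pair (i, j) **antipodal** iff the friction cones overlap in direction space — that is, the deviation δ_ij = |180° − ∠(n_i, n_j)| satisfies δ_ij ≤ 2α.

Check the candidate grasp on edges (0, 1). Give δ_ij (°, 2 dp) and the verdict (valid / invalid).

δ = 52.75°, invalid

α = atan 0.4 = 21.80°;  2α = 43.60°
edge 0: e_0 = (-0.38, +5.39);  n_0 = (+0.9975, +0.0703)
edge 1: e_1 = (-5.08, -4.46);  n_1 = (-0.6598, +0.7515)
∠(n_0, n_1) = 127.25°
δ = |180° − 127.25°| = 52.75°
52.75° > 2α = 43.60°  →  invalid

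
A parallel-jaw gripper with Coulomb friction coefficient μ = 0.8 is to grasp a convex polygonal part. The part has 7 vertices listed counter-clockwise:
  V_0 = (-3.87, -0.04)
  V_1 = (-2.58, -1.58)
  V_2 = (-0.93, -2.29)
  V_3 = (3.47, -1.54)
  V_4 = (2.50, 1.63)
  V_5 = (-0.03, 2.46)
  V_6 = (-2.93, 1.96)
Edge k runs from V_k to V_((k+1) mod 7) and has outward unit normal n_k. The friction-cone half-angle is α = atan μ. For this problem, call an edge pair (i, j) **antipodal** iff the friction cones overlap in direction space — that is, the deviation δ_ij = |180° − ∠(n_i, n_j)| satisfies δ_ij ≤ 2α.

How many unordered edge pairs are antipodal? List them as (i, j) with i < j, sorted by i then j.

count = 10; pairs: (0,3), (0,4), (0,5), (1,3), (1,4), (1,5), (2,4), (2,5), (2,6), (3,6)

α = atan 0.8 = 38.66°;  2α = 77.32°
n_0 = (-0.7666, -0.6421)
n_1 = (-0.3953, -0.9186)
n_2 = (+0.1680, -0.9858)
n_3 = (+0.9562, +0.2926)
n_4 = (+0.3117, +0.9502)
n_5 = (-0.1699, +0.9855)
n_6 = (-0.9050, +0.4254)
  (0,1): δ = 153.23°  ·
  (0,2): δ = 120.28°  ·
  (0,3): δ = 22.94°  ✓
  (0,4): δ = 31.89°  ✓
  (0,5): δ = 59.83°  ✓
  (0,6): δ = 114.87°  ·
  (1,2): δ = 147.04°  ·
  (1,3): δ = 49.70°  ✓
  (1,4): δ = 5.12°  ✓
  (1,5): δ = 33.06°  ✓
  (1,6): δ = 88.11°  ·
  (2,3): δ = 82.66°  ·
  (2,4): δ = 27.84°  ✓
  (2,5): δ = 0.11°  ✓
  (2,6): δ = 55.15°  ✓
  (3,4): δ = 125.18°  ·
  (3,5): δ = 97.23°  ·
  (3,6): δ = 42.19°  ✓
  (4,5): δ = 152.05°  ·
  (4,6): δ = 97.01°  ·
  (5,6): δ = 124.96°  ·
antipodal pairs: 10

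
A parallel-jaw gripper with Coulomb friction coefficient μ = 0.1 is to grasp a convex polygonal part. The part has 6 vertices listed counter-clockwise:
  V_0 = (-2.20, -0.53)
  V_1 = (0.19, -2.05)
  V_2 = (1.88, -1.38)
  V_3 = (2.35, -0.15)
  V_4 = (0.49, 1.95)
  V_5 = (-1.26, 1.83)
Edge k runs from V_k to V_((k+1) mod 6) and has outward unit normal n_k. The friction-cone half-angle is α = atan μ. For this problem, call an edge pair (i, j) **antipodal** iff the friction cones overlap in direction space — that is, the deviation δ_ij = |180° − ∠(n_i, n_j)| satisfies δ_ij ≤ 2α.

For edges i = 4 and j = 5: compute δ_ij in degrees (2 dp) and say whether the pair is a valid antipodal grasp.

α = atan 0.1 = 5.71°;  2α = 11.42°
edge 4: e_4 = (-1.75, -0.12);  n_4 = (-0.0684, +0.9977)
edge 5: e_5 = (-0.94, -2.36);  n_5 = (-0.9290, +0.3700)
∠(n_4, n_5) = 64.36°
δ = |180° − 64.36°| = 115.64°
115.64° > 2α = 11.42°  →  invalid

δ = 115.64°, invalid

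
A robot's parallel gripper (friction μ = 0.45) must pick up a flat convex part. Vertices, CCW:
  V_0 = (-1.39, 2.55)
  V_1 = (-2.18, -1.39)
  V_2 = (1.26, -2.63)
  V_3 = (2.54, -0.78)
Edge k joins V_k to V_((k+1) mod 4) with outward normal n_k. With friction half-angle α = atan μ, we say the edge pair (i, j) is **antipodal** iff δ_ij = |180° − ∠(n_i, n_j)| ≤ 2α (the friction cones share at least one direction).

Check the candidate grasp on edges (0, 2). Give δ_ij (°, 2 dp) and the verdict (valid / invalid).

δ = 23.34°, valid

α = atan 0.45 = 24.23°;  2α = 48.46°
edge 0: e_0 = (-0.79, -3.94);  n_0 = (-0.9805, +0.1966)
edge 2: e_2 = (+1.28, +1.85);  n_2 = (+0.8224, -0.5690)
∠(n_0, n_2) = 156.66°
δ = |180° − 156.66°| = 23.34°
23.34° ≤ 2α = 48.46°  →  valid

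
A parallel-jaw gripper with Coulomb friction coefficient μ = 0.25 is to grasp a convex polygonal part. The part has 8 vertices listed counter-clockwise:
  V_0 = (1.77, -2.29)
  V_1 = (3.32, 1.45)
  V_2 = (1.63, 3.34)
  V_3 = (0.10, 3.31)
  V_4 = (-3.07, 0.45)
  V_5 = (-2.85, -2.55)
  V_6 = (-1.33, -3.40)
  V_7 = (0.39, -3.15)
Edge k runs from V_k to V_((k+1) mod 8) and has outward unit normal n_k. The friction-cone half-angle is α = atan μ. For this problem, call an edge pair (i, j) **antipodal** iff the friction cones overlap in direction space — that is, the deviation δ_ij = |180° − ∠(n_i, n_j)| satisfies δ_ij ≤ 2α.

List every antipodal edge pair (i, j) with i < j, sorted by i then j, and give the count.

α = atan 0.25 = 14.04°;  2α = 28.07°
n_0 = (+0.9238, -0.3829)
n_1 = (+0.7454, +0.6666)
n_2 = (-0.0196, +0.9998)
n_3 = (-0.6699, +0.7425)
n_4 = (-0.9973, -0.0731)
n_5 = (-0.4881, -0.8728)
n_6 = (+0.1438, -0.9896)
n_7 = (+0.5289, -0.8487)
  (0,1): δ = 115.69°  ·
  (0,2): δ = 66.37°  ·
  (0,3): δ = 25.43°  ✓
  (0,4): δ = 26.71°  ✓
  (0,5): δ = 83.30°  ·
  (0,6): δ = 120.78°  ·
  (0,7): δ = 144.44°  ·
  (1,2): δ = 130.68°  ·
  (1,3): δ = 89.75°  ·
  (1,4): δ = 37.61°  ·
  (1,5): δ = 18.98°  ✓
  (1,6): δ = 56.47°  ·
  (1,7): δ = 80.13°  ·
  (2,3): δ = 139.07°  ·
  (2,4): δ = 86.93°  ·
  (2,5): δ = 30.34°  ·
  (2,6): δ = 7.15°  ✓
  (2,7): δ = 30.81°  ·
  (3,4): δ = 127.86°  ·
  (3,5): δ = 71.27°  ·
  (3,6): δ = 33.79°  ·
  (3,7): δ = 10.13°  ✓
  (4,5): δ = 123.41°  ·
  (4,6): δ = 85.92°  ·
  (4,7): δ = 62.26°  ·
  (5,6): δ = 142.52°  ·
  (5,7): δ = 118.85°  ·
  (6,7): δ = 156.34°  ·
antipodal pairs: 5

count = 5; pairs: (0,3), (0,4), (1,5), (2,6), (3,7)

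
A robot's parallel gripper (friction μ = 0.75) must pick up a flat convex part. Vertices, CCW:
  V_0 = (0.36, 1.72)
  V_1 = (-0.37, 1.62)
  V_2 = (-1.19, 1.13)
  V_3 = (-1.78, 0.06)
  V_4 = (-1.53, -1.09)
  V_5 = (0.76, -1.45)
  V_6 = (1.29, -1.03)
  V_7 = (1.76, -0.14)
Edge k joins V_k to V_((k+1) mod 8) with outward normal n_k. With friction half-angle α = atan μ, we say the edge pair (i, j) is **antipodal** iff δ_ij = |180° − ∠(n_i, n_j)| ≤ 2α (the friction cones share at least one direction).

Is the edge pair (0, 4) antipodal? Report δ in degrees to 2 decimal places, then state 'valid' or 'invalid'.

α = atan 0.75 = 36.87°;  2α = 73.74°
edge 0: e_0 = (-0.73, -0.10);  n_0 = (-0.1357, +0.9907)
edge 4: e_4 = (+2.29, -0.36);  n_4 = (-0.1553, -0.9879)
∠(n_0, n_4) = 163.27°
δ = |180° − 163.27°| = 16.73°
16.73° ≤ 2α = 73.74°  →  valid

δ = 16.73°, valid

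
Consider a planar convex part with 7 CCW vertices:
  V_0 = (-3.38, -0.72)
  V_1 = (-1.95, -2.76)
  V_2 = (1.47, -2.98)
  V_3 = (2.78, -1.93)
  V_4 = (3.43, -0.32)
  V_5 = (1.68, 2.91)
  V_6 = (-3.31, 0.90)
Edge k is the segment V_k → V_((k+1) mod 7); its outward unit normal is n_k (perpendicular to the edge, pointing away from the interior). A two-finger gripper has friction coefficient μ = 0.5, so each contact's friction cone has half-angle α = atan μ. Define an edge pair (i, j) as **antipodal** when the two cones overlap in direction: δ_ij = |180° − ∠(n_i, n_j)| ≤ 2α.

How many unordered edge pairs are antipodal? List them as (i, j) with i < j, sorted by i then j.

count = 7; pairs: (0,4), (1,5), (2,5), (2,6), (3,5), (3,6), (4,6)

α = atan 0.5 = 26.57°;  2α = 53.13°
n_0 = (-0.8189, -0.5740)
n_1 = (-0.0642, -0.9979)
n_2 = (+0.6254, -0.7803)
n_3 = (+0.9273, -0.3744)
n_4 = (+0.8792, +0.4764)
n_5 = (-0.3736, +0.9276)
n_6 = (-0.9991, +0.0432)
  (0,1): δ = 128.71°  ·
  (0,2): δ = 86.32°  ·
  (0,3): δ = 57.01°  ·
  (0,4): δ = 6.58°  ✓
  (0,5): δ = 76.91°  ·
  (0,6): δ = 142.50°  ·
  (1,2): δ = 137.61°  ·
  (1,3): δ = 108.30°  ·
  (1,4): δ = 57.87°  ·
  (1,5): δ = 25.62°  ✓
  (1,6): δ = 91.21°  ·
  (2,3): δ = 150.70°  ·
  (2,4): δ = 100.26°  ·
  (2,5): δ = 16.77°  ✓
  (2,6): δ = 48.81°  ✓
  (3,4): δ = 129.57°  ·
  (3,5): δ = 46.07°  ✓
  (3,6): δ = 19.51°  ✓
  (4,5): δ = 96.51°  ·
  (4,6): δ = 30.92°  ✓
  (5,6): δ = 114.41°  ·
antipodal pairs: 7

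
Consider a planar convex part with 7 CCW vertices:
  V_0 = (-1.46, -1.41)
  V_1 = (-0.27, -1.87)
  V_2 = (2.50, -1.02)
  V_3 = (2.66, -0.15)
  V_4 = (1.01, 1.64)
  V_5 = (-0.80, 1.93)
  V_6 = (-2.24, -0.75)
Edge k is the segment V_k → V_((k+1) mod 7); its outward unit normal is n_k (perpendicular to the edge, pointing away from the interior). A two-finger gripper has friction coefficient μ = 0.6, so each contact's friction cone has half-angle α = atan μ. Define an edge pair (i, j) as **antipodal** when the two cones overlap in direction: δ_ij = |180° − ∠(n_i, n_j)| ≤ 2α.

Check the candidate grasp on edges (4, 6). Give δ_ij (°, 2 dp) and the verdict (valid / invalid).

α = atan 0.6 = 30.96°;  2α = 61.93°
edge 4: e_4 = (-1.81, +0.29);  n_4 = (+0.1582, +0.9874)
edge 6: e_6 = (+0.78, -0.66);  n_6 = (-0.6459, -0.7634)
∠(n_4, n_6) = 148.87°
δ = |180° − 148.87°| = 31.13°
31.13° ≤ 2α = 61.93°  →  valid

δ = 31.13°, valid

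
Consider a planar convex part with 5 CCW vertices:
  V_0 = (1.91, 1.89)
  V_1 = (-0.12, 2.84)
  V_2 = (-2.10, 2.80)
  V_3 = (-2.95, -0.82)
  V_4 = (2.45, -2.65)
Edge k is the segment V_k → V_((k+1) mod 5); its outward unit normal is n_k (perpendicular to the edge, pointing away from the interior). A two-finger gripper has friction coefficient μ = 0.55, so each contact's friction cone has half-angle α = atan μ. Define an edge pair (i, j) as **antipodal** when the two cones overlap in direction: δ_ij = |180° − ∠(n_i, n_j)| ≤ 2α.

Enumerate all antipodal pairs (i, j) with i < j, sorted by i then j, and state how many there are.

α = atan 0.55 = 28.81°;  2α = 57.62°
n_0 = (+0.4239, +0.9057)
n_1 = (-0.0202, +0.9998)
n_2 = (-0.9735, +0.2286)
n_3 = (-0.3210, -0.9471)
n_4 = (+0.9930, +0.1181)
  (0,1): δ = 153.76°  ·
  (0,2): δ = 78.14°  ·
  (0,3): δ = 6.36°  ✓
  (0,4): δ = 121.86°  ·
  (1,2): δ = 104.37°  ·
  (1,3): δ = 19.88°  ✓
  (1,4): δ = 95.63°  ·
  (2,3): δ = 95.51°  ·
  (2,4): δ = 20.00°  ✓
  (3,4): δ = 64.50°  ·
antipodal pairs: 3

count = 3; pairs: (0,3), (1,3), (2,4)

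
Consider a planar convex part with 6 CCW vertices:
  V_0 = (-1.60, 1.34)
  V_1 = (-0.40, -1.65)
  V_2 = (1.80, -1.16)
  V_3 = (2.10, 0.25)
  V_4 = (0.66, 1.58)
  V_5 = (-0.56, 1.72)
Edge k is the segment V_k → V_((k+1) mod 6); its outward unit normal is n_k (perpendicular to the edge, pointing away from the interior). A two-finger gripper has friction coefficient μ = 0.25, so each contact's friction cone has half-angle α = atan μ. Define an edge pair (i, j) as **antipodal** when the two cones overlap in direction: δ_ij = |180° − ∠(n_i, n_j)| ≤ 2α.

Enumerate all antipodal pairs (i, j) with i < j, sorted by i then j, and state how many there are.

α = atan 0.25 = 14.04°;  2α = 28.07°
n_0 = (-0.9280, -0.3725)
n_1 = (+0.2174, -0.9761)
n_2 = (+0.9781, -0.2081)
n_3 = (+0.6785, +0.7346)
n_4 = (+0.1140, +0.9935)
n_5 = (-0.3432, +0.9393)
  (0,1): δ = 99.31°  ·
  (0,2): δ = 33.88°  ·
  (0,3): δ = 25.41°  ✓
  (0,4): δ = 61.59°  ·
  (0,5): δ = 88.20°  ·
  (1,2): δ = 114.57°  ·
  (1,3): δ = 55.28°  ·
  (1,4): δ = 19.10°  ✓
  (1,5): δ = 7.52°  ✓
  (2,3): δ = 120.71°  ·
  (2,4): δ = 84.53°  ·
  (2,5): δ = 57.92°  ·
  (3,4): δ = 143.82°  ·
  (3,5): δ = 117.20°  ·
  (4,5): δ = 153.38°  ·
antipodal pairs: 3

count = 3; pairs: (0,3), (1,4), (1,5)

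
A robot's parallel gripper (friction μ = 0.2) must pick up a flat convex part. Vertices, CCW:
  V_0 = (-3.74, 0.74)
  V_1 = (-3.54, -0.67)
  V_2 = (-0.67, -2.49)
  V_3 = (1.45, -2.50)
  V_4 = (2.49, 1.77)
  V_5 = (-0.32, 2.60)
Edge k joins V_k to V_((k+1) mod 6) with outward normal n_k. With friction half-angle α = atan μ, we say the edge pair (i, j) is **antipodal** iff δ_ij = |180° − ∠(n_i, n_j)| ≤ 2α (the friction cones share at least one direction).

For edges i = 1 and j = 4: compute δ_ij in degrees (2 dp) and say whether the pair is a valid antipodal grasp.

δ = 15.92°, valid

α = atan 0.2 = 11.31°;  2α = 22.62°
edge 1: e_1 = (+2.87, -1.82);  n_1 = (-0.5355, -0.8445)
edge 4: e_4 = (-2.81, +0.83);  n_4 = (+0.2833, +0.9590)
∠(n_1, n_4) = 164.08°
δ = |180° − 164.08°| = 15.92°
15.92° ≤ 2α = 22.62°  →  valid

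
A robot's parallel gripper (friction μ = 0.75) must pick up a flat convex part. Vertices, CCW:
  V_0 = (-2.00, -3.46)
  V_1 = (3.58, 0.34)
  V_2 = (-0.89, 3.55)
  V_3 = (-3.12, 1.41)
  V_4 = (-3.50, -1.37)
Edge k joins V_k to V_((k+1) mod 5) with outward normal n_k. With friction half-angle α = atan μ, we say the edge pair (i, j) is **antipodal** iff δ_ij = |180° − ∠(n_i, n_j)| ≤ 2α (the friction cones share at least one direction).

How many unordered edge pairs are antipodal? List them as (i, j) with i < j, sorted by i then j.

α = atan 0.75 = 36.87°;  2α = 73.74°
n_0 = (+0.5629, -0.8265)
n_1 = (+0.5833, +0.8123)
n_2 = (-0.6924, +0.7215)
n_3 = (-0.9908, +0.1354)
n_4 = (-0.8124, -0.5831)
  (0,1): δ = 69.94°  ✓
  (0,2): δ = 9.57°  ✓
  (0,3): δ = 47.96°  ✓
  (0,4): δ = 91.41°  ·
  (1,2): δ = 100.50°  ·
  (1,3): δ = 62.10°  ✓
  (1,4): δ = 18.65°  ✓
  (2,3): δ = 141.60°  ·
  (2,4): δ = 98.15°  ·
  (3,4): δ = 136.55°  ·
antipodal pairs: 5

count = 5; pairs: (0,1), (0,2), (0,3), (1,3), (1,4)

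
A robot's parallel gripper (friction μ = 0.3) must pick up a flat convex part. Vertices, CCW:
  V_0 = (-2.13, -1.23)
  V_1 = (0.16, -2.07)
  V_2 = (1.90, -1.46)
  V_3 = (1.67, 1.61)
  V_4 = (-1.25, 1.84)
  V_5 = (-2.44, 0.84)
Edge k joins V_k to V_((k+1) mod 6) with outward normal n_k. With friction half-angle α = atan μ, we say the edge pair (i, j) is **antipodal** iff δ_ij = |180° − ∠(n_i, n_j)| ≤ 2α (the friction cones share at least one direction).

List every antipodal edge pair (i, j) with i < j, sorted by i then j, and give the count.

α = atan 0.3 = 16.70°;  2α = 33.40°
n_0 = (-0.3444, -0.9388)
n_1 = (+0.3308, -0.9437)
n_2 = (+0.9972, +0.0747)
n_3 = (+0.0785, +0.9969)
n_4 = (-0.6433, +0.7656)
n_5 = (-0.9890, -0.1481)
  (0,1): δ = 140.54°  ·
  (0,2): δ = 65.57°  ·
  (0,3): δ = 15.64°  ✓
  (0,4): δ = 60.19°  ·
  (0,5): δ = 118.66°  ·
  (1,2): δ = 105.03°  ·
  (1,3): δ = 23.82°  ✓
  (1,4): δ = 20.72°  ✓
  (1,5): δ = 79.20°  ·
  (2,3): δ = 98.79°  ·
  (2,4): δ = 54.24°  ·
  (2,5): δ = 4.23°  ✓
  (3,4): δ = 135.45°  ·
  (3,5): δ = 76.98°  ·
  (4,5): δ = 121.52°  ·
antipodal pairs: 4

count = 4; pairs: (0,3), (1,3), (1,4), (2,5)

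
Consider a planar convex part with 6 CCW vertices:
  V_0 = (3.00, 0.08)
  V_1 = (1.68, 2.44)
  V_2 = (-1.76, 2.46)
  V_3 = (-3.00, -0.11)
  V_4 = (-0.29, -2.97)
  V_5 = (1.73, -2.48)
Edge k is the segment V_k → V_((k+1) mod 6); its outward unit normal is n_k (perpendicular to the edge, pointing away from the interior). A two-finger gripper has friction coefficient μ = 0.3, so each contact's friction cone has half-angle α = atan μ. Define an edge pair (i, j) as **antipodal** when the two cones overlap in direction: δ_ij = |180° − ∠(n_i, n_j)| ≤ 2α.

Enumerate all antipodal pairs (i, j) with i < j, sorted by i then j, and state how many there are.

α = atan 0.3 = 16.70°;  2α = 33.40°
n_0 = (+0.8728, +0.4882)
n_1 = (+0.0058, +1.0000)
n_2 = (-0.9006, +0.4346)
n_3 = (-0.7259, -0.6878)
n_4 = (+0.2357, -0.9718)
n_5 = (+0.8958, -0.4444)
  (0,1): δ = 119.55°  ·
  (0,2): δ = 54.98°  ·
  (0,3): δ = 14.24°  ✓
  (0,4): δ = 74.42°  ·
  (0,5): δ = 124.40°  ·
  (1,2): δ = 115.42°  ·
  (1,3): δ = 46.21°  ·
  (1,4): δ = 13.97°  ✓
  (1,5): δ = 63.95°  ·
  (2,3): δ = 110.79°  ·
  (2,4): δ = 50.61°  ·
  (2,5): δ = 0.63°  ✓
  (3,4): δ = 119.82°  ·
  (3,5): δ = 69.84°  ·
  (4,5): δ = 130.02°  ·
antipodal pairs: 3

count = 3; pairs: (0,3), (1,4), (2,5)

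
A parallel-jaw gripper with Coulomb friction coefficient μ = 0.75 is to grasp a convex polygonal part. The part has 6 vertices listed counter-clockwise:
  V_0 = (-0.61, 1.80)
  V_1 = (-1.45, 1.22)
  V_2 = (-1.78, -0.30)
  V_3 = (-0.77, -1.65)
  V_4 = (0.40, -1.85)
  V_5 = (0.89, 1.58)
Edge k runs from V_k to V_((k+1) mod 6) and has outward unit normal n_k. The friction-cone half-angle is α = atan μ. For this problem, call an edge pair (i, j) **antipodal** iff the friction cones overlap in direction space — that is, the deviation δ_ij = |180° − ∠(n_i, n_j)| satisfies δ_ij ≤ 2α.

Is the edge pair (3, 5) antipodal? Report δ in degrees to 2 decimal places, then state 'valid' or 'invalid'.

δ = 1.36°, valid

α = atan 0.75 = 36.87°;  2α = 73.74°
edge 3: e_3 = (+1.17, -0.20);  n_3 = (-0.1685, -0.9857)
edge 5: e_5 = (-1.50, +0.22);  n_5 = (+0.1451, +0.9894)
∠(n_3, n_5) = 178.64°
δ = |180° − 178.64°| = 1.36°
1.36° ≤ 2α = 73.74°  →  valid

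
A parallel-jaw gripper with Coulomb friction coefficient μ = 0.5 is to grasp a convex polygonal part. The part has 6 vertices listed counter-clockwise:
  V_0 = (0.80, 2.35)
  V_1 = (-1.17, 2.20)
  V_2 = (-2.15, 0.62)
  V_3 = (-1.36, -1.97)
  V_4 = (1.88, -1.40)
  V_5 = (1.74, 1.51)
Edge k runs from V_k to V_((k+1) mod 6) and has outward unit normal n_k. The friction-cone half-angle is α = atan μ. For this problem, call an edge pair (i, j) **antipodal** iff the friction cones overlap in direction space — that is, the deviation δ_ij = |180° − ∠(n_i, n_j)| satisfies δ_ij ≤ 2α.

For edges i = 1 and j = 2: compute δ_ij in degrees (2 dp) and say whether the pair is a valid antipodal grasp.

δ = 131.23°, invalid

α = atan 0.5 = 26.57°;  2α = 53.13°
edge 1: e_1 = (-0.98, -1.58);  n_1 = (-0.8498, +0.5271)
edge 2: e_2 = (+0.79, -2.59);  n_2 = (-0.9565, -0.2917)
∠(n_1, n_2) = 48.77°
δ = |180° − 48.77°| = 131.23°
131.23° > 2α = 53.13°  →  invalid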